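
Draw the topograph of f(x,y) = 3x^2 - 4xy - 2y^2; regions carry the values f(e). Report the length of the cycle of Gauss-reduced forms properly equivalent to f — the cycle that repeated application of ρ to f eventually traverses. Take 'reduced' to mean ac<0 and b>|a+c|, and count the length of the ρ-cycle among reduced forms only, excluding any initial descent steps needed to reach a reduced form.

D = 40, ⌊√D⌋ = 6
descent: ρ → (-2,4,3)  [lands on river]
river: ρ → (3,2,-3)
river: ρ → (-3,4,2)
river: ρ → (2,4,-3)
river: ρ → (-3,2,3)
river: ρ → (3,4,-2)
ρ-cycle length = 6 (tail of 1 descent step not counted)

6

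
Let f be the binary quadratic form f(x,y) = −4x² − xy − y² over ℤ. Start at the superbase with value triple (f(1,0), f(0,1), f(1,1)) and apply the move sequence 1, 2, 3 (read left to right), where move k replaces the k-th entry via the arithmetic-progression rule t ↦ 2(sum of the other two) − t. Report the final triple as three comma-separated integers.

start (-4,-1,-6) = (f(1,0),f(0,1),f(1,1))
replace slot 1: 2·((-1)+(-6)) − (-4) = -10 → (-10,-1,-6)
replace slot 2: 2·((-10)+(-6)) − (-1) = -31 → (-10,-31,-6)
replace slot 3: 2·((-10)+(-31)) − (-6) = -76 → (-10,-31,-76)

-10,-31,-76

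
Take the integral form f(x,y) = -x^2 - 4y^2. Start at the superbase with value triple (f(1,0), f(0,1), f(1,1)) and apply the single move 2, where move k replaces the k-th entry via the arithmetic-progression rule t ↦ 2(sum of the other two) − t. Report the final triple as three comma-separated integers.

start (-1,-4,-5) = (f(1,0),f(0,1),f(1,1))
replace slot 2: 2·((-1)+(-5)) − (-4) = -8 → (-1,-8,-5)

-1,-8,-5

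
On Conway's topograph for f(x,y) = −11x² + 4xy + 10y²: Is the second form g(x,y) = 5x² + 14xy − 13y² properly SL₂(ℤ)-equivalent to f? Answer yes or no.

D₁ = 456, D₂ = 456
river cycle of f (length 10): (10, 16, -5), (-5, 14, 13), (13, 12, -6), (-6, 12, 13), (13, 14, -5), (-5, 16, 10), (10, 4, -11), (-11, 18, 3), (3, 18, -11), (-11, 4, 10)
river cycle of g (length 10): (-13, 12, 6), (6, 12, -13), (-13, 14, 5), (5, 16, -10), (-10, 4, 11), (11, 18, -3), (-3, 18, 11), (11, 4, -10), (-10, 16, 5), (5, 14, -13)
cycles differ ⇒ inequivalent

no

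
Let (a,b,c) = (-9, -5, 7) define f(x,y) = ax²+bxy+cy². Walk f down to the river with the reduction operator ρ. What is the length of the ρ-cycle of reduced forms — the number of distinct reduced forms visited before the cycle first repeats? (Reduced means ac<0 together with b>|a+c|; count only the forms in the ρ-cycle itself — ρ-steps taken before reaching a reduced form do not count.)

D = 277, ⌊√D⌋ = 16
descent: ρ → (7,5,-9)  [lands on river]
river: ρ → (-9,13,3)
river: ρ → (3,11,-13)
river: ρ → (-13,15,1)
river: ρ → (1,15,-13)
river: ρ → (-13,11,3)
river: ρ → (3,13,-9)
river: ρ → (-9,5,7)
river: ρ → (7,9,-7)
river: ρ → (-7,5,9)
river: ρ → (9,13,-3)
river: ρ → (-3,11,13)
river: ρ → (13,15,-1)
river: ρ → (-1,15,13)
river: ρ → (13,11,-3)
river: ρ → (-3,13,9)
river: ρ → (9,5,-7)
river: ρ → (-7,9,7)
ρ-cycle length = 18 (tail of 1 descent step not counted)

18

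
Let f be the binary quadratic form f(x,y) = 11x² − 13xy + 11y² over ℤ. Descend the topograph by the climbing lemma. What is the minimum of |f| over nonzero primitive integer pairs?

translate: b→9 (≡-13 mod 22), so (11,-13,11)→(11,9,9)
flip: (11,9,9)→(9,-9,11)
translate: b→9 (≡-9 mod 18), so (9,-9,11)→(9,9,11)
reduced (well bottom): (9,9,11) with a≤c, −a<b≤a
well minimum = a = 9

9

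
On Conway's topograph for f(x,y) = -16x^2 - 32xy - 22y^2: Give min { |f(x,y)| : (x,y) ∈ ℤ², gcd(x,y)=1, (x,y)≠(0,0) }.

translate: b→0 (≡32 mod 32), so (16,32,22)→(16,0,6)
flip: (16,0,6)→(6,0,16)
reduced (well bottom): (6,0,16) with a≤c, −a<b≤a
well minimum |f| = |-6| = 6 (negative-definite)

6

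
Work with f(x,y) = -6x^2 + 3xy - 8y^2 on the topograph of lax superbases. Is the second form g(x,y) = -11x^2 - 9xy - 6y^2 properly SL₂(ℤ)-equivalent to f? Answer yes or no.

D₁ = -183, D₂ = -183
f is negative-definite; reduce −f:
−f: reduced (well bottom): (6,-3,8) with a≤c, −a<b≤a
flip sign back: reduced form of f is (-6,3,-8)
g is negative-definite; reduce −g:
−g: flip: (11,9,6)→(6,-9,11)
−g: translate: b→3 (≡-9 mod 12), so (6,-9,11)→(6,3,8)
−g: reduced (well bottom): (6,3,8) with a≤c, −a<b≤a
flip sign back: reduced form of g is (-6,-3,-8)
reduced forms (-6, 3, -8) vs (-6, -3, -8) ⇒ inequivalent

no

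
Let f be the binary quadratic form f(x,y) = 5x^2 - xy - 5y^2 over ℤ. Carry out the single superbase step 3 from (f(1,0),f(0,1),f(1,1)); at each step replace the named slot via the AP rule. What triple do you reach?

start (5,-5,-1) = (f(1,0),f(0,1),f(1,1))
replace slot 3: 2·(5+(-5)) − (-1) = 1 → (5,-5,1)

5,-5,1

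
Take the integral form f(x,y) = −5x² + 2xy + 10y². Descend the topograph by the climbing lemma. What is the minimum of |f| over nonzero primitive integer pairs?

descent: ρ → (10,-2,-5)
descent: ρ → (-5,12,3)  [lands on river]
river: ρ → (3,12,-5)
river: ρ → (-5,8,7)
river: ρ → (7,6,-6)
river: ρ → (-6,6,7)
river: ρ → (7,8,-5)
closes: descent 2, river 6
min |a| on river = 3

3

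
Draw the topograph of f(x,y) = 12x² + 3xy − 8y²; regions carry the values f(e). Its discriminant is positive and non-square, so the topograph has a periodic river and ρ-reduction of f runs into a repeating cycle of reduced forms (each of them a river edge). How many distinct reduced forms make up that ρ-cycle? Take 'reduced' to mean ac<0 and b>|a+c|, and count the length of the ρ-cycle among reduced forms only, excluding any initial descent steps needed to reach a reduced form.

D = 393, ⌊√D⌋ = 19
descent: ρ → (-8,13,7)  [lands on river]
river: ρ → (7,15,-6)
river: ρ → (-6,9,13)
river: ρ → (13,17,-2)
river: ρ → (-2,19,4)
river: ρ → (4,13,-14)
river: ρ → (-14,15,3)
river: ρ → (3,15,-14)
river: ρ → (-14,13,4)
river: ρ → (4,19,-2)
river: ρ → (-2,17,13)
river: ρ → (13,9,-6)
river: ρ → (-6,15,7)
river: ρ → (7,13,-8)
river: ρ → (-8,19,1)
river: ρ → (1,19,-8)
ρ-cycle length = 16 (tail of 1 descent step not counted)

16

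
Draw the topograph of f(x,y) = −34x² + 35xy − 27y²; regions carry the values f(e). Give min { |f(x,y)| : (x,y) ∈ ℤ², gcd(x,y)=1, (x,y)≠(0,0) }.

translate: b→33 (≡-35 mod 68), so (34,-35,27)→(34,33,26)
flip: (34,33,26)→(26,-33,34)
translate: b→19 (≡-33 mod 52), so (26,-33,34)→(26,19,27)
reduced (well bottom): (26,19,27) with a≤c, −a<b≤a
well minimum |f| = |-26| = 26 (negative-definite)

26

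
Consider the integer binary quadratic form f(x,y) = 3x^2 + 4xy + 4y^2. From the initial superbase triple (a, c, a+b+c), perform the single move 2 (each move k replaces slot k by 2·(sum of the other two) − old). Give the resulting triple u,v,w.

start (3,4,11) = (f(1,0),f(0,1),f(1,1))
replace slot 2: 2·(3+11) − 4 = 24 → (3,24,11)

3,24,11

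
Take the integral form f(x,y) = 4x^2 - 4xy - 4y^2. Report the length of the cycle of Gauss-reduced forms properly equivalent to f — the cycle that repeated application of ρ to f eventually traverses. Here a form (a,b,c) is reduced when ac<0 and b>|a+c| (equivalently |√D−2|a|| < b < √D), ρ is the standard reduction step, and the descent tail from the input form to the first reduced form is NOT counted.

D = 80, ⌊√D⌋ = 8
descent: ρ → (-4,4,4)  [lands on river]
river: ρ → (4,4,-4)
ρ-cycle length = 2 (tail of 1 descent step not counted)

2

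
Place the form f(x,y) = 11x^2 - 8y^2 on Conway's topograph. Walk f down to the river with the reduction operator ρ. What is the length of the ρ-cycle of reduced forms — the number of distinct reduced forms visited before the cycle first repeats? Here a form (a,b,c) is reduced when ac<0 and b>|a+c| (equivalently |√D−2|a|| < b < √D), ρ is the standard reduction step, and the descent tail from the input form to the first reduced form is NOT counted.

D = 352, ⌊√D⌋ = 18
descent: ρ → (-8,16,3)  [lands on river]
river: ρ → (3,14,-13)
river: ρ → (-13,12,4)
river: ρ → (4,12,-13)
river: ρ → (-13,14,3)
river: ρ → (3,16,-8)
ρ-cycle length = 6 (tail of 1 descent step not counted)

6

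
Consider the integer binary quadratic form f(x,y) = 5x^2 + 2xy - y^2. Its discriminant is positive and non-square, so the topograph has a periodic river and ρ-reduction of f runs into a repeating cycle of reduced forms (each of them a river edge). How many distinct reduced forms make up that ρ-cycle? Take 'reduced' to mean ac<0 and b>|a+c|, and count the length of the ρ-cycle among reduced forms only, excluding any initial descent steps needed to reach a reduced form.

D = 24, ⌊√D⌋ = 4
descent: ρ → (-1,4,2)  [lands on river]
river: ρ → (2,4,-1)
ρ-cycle length = 2 (tail of 1 descent step not counted)

2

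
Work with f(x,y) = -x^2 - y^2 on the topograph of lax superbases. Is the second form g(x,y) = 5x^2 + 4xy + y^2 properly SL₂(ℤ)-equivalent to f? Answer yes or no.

D₁ = -4, D₂ = -4
f is negative-definite; reduce −f:
−f: reduced (well bottom): (1,0,1) with a≤c, −a<b≤a
flip sign back: reduced form of f is (-1,0,-1)
g: flip: (5,4,1)→(1,-4,5)
g: translate: b→0 (≡-4 mod 2), so (1,-4,5)→(1,0,1)
g: reduced (well bottom): (1,0,1) with a≤c, −a<b≤a
reduced forms (-1, 0, -1) vs (1, 0, 1) ⇒ inequivalent

no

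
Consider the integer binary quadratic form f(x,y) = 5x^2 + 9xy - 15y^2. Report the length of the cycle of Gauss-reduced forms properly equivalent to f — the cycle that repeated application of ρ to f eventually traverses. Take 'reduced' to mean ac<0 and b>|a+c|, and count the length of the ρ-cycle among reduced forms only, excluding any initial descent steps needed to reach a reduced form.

D = 381, ⌊√D⌋ = 19
descent: ρ → (-15,-9,5)
descent: ρ → (5,19,-1)  [lands on river]
river: ρ → (-1,19,5)
river: ρ → (5,11,-13)
river: ρ → (-13,15,3)
river: ρ → (3,15,-13)
river: ρ → (-13,11,5)
ρ-cycle length = 6 (tail of 2 descent steps not counted)

6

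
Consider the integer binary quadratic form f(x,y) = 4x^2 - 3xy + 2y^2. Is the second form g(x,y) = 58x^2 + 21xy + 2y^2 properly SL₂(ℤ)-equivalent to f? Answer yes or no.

D₁ = -23, D₂ = -23
f: flip: (4,-3,2)→(2,3,4)
f: translate: b→-1 (≡3 mod 4), so (2,3,4)→(2,-1,3)
f: reduced (well bottom): (2,-1,3) with a≤c, −a<b≤a
g: flip: (58,21,2)→(2,-21,58)
g: translate: b→-1 (≡-21 mod 4), so (2,-21,58)→(2,-1,3)
g: reduced (well bottom): (2,-1,3) with a≤c, −a<b≤a
reduced forms (2, -1, 3) vs (2, -1, 3) ⇒ equivalent

yes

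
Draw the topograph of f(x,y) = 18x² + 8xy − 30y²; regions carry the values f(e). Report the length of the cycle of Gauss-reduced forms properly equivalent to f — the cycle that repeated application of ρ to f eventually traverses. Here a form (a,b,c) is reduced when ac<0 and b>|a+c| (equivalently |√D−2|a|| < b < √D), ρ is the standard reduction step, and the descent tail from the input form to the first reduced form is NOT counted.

D = 2224, ⌊√D⌋ = 47
descent: ρ → (-30,-8,18)
descent: ρ → (18,44,-4)  [lands on river]
river: ρ → (-4,44,18)
river: ρ → (18,28,-20)
river: ρ → (-20,12,26)
river: ρ → (26,40,-6)
river: ρ → (-6,44,12)
river: ρ → (12,28,-30)
river: ρ → (-30,32,10)
river: ρ → (10,28,-36)
river: ρ → (-36,44,2)
river: ρ → (2,44,-36)
river: ρ → (-36,28,10)
river: ρ → (10,32,-30)
river: ρ → (-30,28,12)
river: ρ → (12,44,-6)
river: ρ → (-6,40,26)
river: ρ → (26,12,-20)
river: ρ → (-20,28,18)
ρ-cycle length = 18 (tail of 2 descent steps not counted)

18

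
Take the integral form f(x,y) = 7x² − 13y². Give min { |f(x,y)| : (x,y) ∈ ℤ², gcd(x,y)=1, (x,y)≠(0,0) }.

descent: ρ → (-13,0,7)
descent: ρ → (7,14,-6)  [lands on river]
river: ρ → (-6,10,11)
river: ρ → (11,12,-5)
river: ρ → (-5,18,2)
river: ρ → (2,18,-5)
river: ρ → (-5,12,11)
river: ρ → (11,10,-6)
river: ρ → (-6,14,7)
closes: descent 2, river 8
min |a| on river = 2

2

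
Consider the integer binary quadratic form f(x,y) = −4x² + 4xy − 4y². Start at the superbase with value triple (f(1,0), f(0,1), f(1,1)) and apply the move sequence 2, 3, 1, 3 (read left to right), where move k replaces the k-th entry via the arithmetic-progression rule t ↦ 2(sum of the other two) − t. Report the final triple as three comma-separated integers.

start (-4,-4,-4) = (f(1,0),f(0,1),f(1,1))
replace slot 2: 2·((-4)+(-4)) − (-4) = -12 → (-4,-12,-4)
replace slot 3: 2·((-4)+(-12)) − (-4) = -28 → (-4,-12,-28)
replace slot 1: 2·((-12)+(-28)) − (-4) = -76 → (-76,-12,-28)
replace slot 3: 2·((-76)+(-12)) − (-28) = -148 → (-76,-12,-148)

-76,-12,-148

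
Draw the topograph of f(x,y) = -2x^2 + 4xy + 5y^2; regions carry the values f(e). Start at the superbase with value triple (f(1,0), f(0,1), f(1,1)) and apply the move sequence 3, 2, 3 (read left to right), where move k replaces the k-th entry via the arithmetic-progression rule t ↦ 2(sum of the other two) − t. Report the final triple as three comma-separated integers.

start (-2,5,7) = (f(1,0),f(0,1),f(1,1))
replace slot 3: 2·((-2)+5) − 7 = -1 → (-2,5,-1)
replace slot 2: 2·((-2)+(-1)) − 5 = -11 → (-2,-11,-1)
replace slot 3: 2·((-2)+(-11)) − (-1) = -25 → (-2,-11,-25)

-2,-11,-25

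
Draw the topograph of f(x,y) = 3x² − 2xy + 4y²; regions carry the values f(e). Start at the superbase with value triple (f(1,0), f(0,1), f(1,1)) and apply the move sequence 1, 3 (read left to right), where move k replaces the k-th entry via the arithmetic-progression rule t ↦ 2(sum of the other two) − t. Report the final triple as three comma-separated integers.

start (3,4,5) = (f(1,0),f(0,1),f(1,1))
replace slot 1: 2·(4+5) − 3 = 15 → (15,4,5)
replace slot 3: 2·(15+4) − 5 = 33 → (15,4,33)

15,4,33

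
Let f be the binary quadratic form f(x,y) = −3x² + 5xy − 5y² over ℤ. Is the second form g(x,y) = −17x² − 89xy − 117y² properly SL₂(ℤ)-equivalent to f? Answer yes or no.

D₁ = -35, D₂ = -35
f is negative-definite; reduce −f:
−f: translate: b→1 (≡-5 mod 6), so (3,-5,5)→(3,1,3)
−f: reduced (well bottom): (3,1,3) with a≤c, −a<b≤a
flip sign back: reduced form of f is (-3,-1,-3)
g is negative-definite; reduce −g:
−g: translate: b→-13 (≡89 mod 34), so (17,89,117)→(17,-13,3)
−g: flip: (17,-13,3)→(3,13,17)
−g: translate: b→1 (≡13 mod 6), so (3,13,17)→(3,1,3)
−g: reduced (well bottom): (3,1,3) with a≤c, −a<b≤a
flip sign back: reduced form of g is (-3,-1,-3)
reduced forms (-3, -1, -3) vs (-3, -1, -3) ⇒ equivalent

yes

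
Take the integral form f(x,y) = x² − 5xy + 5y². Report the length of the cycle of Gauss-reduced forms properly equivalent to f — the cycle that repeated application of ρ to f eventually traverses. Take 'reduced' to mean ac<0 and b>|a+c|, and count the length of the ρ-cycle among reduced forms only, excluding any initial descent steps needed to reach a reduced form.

D = 5, ⌊√D⌋ = 2
descent: ρ → (5,5,1)
descent: ρ → (1,1,-1)  [lands on river]
river: ρ → (-1,1,1)
ρ-cycle length = 2 (tail of 2 descent steps not counted)

2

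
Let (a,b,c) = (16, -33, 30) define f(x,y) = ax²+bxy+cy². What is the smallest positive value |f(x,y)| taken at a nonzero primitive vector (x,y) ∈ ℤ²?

translate: b→-1 (≡-33 mod 32), so (16,-33,30)→(16,-1,13)
flip: (16,-1,13)→(13,1,16)
reduced (well bottom): (13,1,16) with a≤c, −a<b≤a
well minimum = a = 13

13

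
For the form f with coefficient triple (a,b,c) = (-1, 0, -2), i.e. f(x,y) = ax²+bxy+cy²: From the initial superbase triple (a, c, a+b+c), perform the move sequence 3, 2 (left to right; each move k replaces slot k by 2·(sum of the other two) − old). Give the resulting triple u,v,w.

start (-1,-2,-3) = (f(1,0),f(0,1),f(1,1))
replace slot 3: 2·((-1)+(-2)) − (-3) = -3 → (-1,-2,-3)
replace slot 2: 2·((-1)+(-3)) − (-2) = -6 → (-1,-6,-3)

-1,-6,-3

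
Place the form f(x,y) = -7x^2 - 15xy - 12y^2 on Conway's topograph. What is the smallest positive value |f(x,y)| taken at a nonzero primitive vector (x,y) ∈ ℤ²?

translate: b→1 (≡15 mod 14), so (7,15,12)→(7,1,4)
flip: (7,1,4)→(4,-1,7)
reduced (well bottom): (4,-1,7) with a≤c, −a<b≤a
well minimum |f| = |-4| = 4 (negative-definite)

4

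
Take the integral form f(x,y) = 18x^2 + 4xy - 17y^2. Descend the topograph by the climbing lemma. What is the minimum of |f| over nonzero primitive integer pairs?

river: ρ → (-17,30,5)
river: ρ → (5,30,-17)
river: ρ → (-17,4,18)
river: ρ → (18,32,-3)
river: ρ → (-3,34,7)
river: ρ → (7,22,-27)
river: ρ → (-27,32,2)
river: ρ → (2,32,-27)
river: ρ → (-27,22,7)
river: ρ → (7,34,-3)
river: ρ → (-3,32,18)
river: ρ → (18,4,-17)
closes: descent 0, river 12
min |a| on river = 2

2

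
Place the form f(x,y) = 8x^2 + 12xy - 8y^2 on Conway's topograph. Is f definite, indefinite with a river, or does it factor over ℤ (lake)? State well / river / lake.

D = b²−4ac = 12² − 4·8·(-8) = 400
D = 20² is a perfect square ⇒ form factors over ℤ ⇒ lakes

lake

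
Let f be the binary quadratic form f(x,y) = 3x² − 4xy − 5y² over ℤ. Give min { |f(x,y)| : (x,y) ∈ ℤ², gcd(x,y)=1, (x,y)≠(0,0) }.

descent: ρ → (-5,4,3)  [lands on river]
river: ρ → (3,8,-1)
river: ρ → (-1,8,3)
river: ρ → (3,4,-5)
river: ρ → (-5,6,2)
river: ρ → (2,6,-5)
closes: descent 1, river 6
min |a| on river = 1

1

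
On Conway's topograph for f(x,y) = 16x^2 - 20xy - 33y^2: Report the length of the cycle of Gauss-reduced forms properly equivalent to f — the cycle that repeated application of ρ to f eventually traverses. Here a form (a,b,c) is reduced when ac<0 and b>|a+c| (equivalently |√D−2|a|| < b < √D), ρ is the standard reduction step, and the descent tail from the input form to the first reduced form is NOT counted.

D = 2512, ⌊√D⌋ = 50
descent: ρ → (-33,20,16)  [lands on river]
river: ρ → (16,44,-9)
river: ρ → (-9,46,11)
river: ρ → (11,42,-17)
river: ρ → (-17,26,27)
river: ρ → (27,28,-16)
river: ρ → (-16,36,19)
river: ρ → (19,40,-12)
river: ρ → (-12,32,31)
river: ρ → (31,30,-13)
river: ρ → (-13,48,4)
river: ρ → (4,48,-13)
river: ρ → (-13,30,31)
river: ρ → (31,32,-12)
river: ρ → (-12,40,19)
river: ρ → (19,36,-16)
river: ρ → (-16,28,27)
river: ρ → (27,26,-17)
river: ρ → (-17,42,11)
river: ρ → (11,46,-9)
river: ρ → (-9,44,16)
river: ρ → (16,20,-33)
river: ρ → (-33,46,3)
river: ρ → (3,50,-1)
river: ρ → (-1,50,3)
river: ρ → (3,46,-33)
ρ-cycle length = 26 (tail of 1 descent step not counted)

26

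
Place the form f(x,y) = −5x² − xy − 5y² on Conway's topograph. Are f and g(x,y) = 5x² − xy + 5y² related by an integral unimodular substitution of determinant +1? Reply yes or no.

D₁ = -99, D₂ = -99
f is negative-definite; reduce −f:
−f: reduced (well bottom): (5,1,5) with a≤c, −a<b≤a
flip sign back: reduced form of f is (-5,-1,-5)
g: flip: (5,-1,5)→(5,1,5)
g: reduced (well bottom): (5,1,5) with a≤c, −a<b≤a
reduced forms (-5, -1, -5) vs (5, 1, 5) ⇒ inequivalent

no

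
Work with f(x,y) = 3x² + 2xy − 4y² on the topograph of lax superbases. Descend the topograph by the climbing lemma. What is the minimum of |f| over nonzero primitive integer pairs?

river: ρ → (-4,6,1)
river: ρ → (1,6,-4)
river: ρ → (-4,2,3)
river: ρ → (3,4,-3)
river: ρ → (-3,2,4)
river: ρ → (4,6,-1)
river: ρ → (-1,6,4)
river: ρ → (4,2,-3)
river: ρ → (-3,4,3)
river: ρ → (3,2,-4)
closes: descent 0, river 10
min |a| on river = 1

1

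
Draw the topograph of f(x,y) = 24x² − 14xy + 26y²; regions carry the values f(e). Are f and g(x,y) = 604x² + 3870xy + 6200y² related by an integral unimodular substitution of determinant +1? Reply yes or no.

D₁ = -2300, D₂ = -2300
f: reduced (well bottom): (24,-14,26) with a≤c, −a<b≤a
g: translate: b→246 (≡3870 mod 1208), so (604,3870,6200)→(604,246,26)
g: flip: (604,246,26)→(26,-246,604)
g: translate: b→14 (≡-246 mod 52), so (26,-246,604)→(26,14,24)
g: flip: (26,14,24)→(24,-14,26)
g: reduced (well bottom): (24,-14,26) with a≤c, −a<b≤a
reduced forms (24, -14, 26) vs (24, -14, 26) ⇒ equivalent

yes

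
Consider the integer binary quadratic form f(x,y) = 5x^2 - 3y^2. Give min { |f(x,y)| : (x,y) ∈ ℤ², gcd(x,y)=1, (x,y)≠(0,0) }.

descent: ρ → (-3,6,2)  [lands on river]
river: ρ → (2,6,-3)
closes: descent 1, river 2
min |a| on river = 2

2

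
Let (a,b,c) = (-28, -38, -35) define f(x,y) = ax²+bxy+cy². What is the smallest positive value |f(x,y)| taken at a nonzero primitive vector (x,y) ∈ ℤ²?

translate: b→-18 (≡38 mod 56), so (28,38,35)→(28,-18,25)
flip: (28,-18,25)→(25,18,28)
reduced (well bottom): (25,18,28) with a≤c, −a<b≤a
well minimum |f| = |-25| = 25 (negative-definite)

25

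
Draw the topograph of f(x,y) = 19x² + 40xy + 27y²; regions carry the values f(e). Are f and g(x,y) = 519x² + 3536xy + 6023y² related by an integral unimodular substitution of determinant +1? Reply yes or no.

D₁ = -452, D₂ = -452
f: translate: b→2 (≡40 mod 38), so (19,40,27)→(19,2,6)
f: flip: (19,2,6)→(6,-2,19)
f: reduced (well bottom): (6,-2,19) with a≤c, −a<b≤a
g: translate: b→422 (≡3536 mod 1038), so (519,3536,6023)→(519,422,86)
g: flip: (519,422,86)→(86,-422,519)
g: translate: b→-78 (≡-422 mod 172), so (86,-422,519)→(86,-78,19)
g: flip: (86,-78,19)→(19,78,86)
g: translate: b→2 (≡78 mod 38), so (19,78,86)→(19,2,6)
g: flip: (19,2,6)→(6,-2,19)
g: reduced (well bottom): (6,-2,19) with a≤c, −a<b≤a
reduced forms (6, -2, 19) vs (6, -2, 19) ⇒ equivalent

yes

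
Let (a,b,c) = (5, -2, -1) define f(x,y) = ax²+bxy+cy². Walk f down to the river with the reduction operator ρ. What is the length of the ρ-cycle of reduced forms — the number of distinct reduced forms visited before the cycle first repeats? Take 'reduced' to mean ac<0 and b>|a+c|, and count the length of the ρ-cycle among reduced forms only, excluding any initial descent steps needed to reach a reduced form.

D = 24, ⌊√D⌋ = 4
descent: ρ → (-1,4,2)  [lands on river]
river: ρ → (2,4,-1)
ρ-cycle length = 2 (tail of 1 descent step not counted)

2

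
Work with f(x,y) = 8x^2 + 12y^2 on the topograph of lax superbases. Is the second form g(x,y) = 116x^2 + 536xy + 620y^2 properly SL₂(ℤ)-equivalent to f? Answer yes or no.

D₁ = -384, D₂ = -384
f: reduced (well bottom): (8,0,12) with a≤c, −a<b≤a
g: translate: b→72 (≡536 mod 232), so (116,536,620)→(116,72,12)
g: flip: (116,72,12)→(12,-72,116)
g: translate: b→0 (≡-72 mod 24), so (12,-72,116)→(12,0,8)
g: flip: (12,0,8)→(8,0,12)
g: reduced (well bottom): (8,0,12) with a≤c, −a<b≤a
reduced forms (8, 0, 12) vs (8, 0, 12) ⇒ equivalent

yes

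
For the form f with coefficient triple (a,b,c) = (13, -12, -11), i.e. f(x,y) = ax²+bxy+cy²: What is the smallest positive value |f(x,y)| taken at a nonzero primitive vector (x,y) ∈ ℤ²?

descent: ρ → (-11,12,13)  [lands on river]
river: ρ → (13,14,-10)
river: ρ → (-10,26,1)
river: ρ → (1,26,-10)
river: ρ → (-10,14,13)
river: ρ → (13,12,-11)
river: ρ → (-11,10,14)
river: ρ → (14,18,-7)
river: ρ → (-7,24,5)
river: ρ → (5,26,-2)
river: ρ → (-2,26,5)
river: ρ → (5,24,-7)
river: ρ → (-7,18,14)
river: ρ → (14,10,-11)
closes: descent 1, river 14
min |a| on river = 1

1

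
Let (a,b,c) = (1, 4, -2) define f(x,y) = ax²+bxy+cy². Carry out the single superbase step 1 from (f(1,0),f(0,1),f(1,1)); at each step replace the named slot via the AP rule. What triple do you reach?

start (1,-2,3) = (f(1,0),f(0,1),f(1,1))
replace slot 1: 2·((-2)+3) − 1 = 1 → (1,-2,3)

1,-2,3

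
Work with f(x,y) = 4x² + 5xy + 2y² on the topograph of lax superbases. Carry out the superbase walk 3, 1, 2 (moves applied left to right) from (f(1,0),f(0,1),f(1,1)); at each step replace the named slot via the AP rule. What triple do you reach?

start (4,2,11) = (f(1,0),f(0,1),f(1,1))
replace slot 3: 2·(4+2) − 11 = 1 → (4,2,1)
replace slot 1: 2·(2+1) − 4 = 2 → (2,2,1)
replace slot 2: 2·(2+1) − 2 = 4 → (2,4,1)

2,4,1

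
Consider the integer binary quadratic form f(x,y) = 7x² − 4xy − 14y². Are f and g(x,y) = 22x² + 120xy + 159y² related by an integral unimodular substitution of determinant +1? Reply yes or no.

D₁ = 408, D₂ = 408
river cycle of f (length 6): (7, 10, -11), (-11, 12, 6), (6, 12, -11), (-11, 10, 7), (7, 18, -3), (-3, 18, 7)
river cycle of g (length 6): (-3, 18, 7), (7, 10, -11), (-11, 12, 6), (6, 12, -11), (-11, 10, 7), (7, 18, -3)
cycles coincide ⇒ equivalent

yes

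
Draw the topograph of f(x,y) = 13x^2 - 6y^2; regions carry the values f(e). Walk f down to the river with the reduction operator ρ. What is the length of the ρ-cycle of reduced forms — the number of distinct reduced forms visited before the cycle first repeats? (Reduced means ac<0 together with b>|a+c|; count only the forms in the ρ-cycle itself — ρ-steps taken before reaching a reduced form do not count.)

D = 312, ⌊√D⌋ = 17
descent: ρ → (-6,12,7)  [lands on river]
river: ρ → (7,16,-2)
river: ρ → (-2,16,7)
river: ρ → (7,12,-6)
ρ-cycle length = 4 (tail of 1 descent step not counted)

4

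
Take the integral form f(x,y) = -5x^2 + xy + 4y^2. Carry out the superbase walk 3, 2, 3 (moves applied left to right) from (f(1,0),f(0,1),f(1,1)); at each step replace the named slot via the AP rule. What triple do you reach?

start (-5,4,0) = (f(1,0),f(0,1),f(1,1))
replace slot 3: 2·((-5)+4) − 0 = -2 → (-5,4,-2)
replace slot 2: 2·((-5)+(-2)) − 4 = -18 → (-5,-18,-2)
replace slot 3: 2·((-5)+(-18)) − (-2) = -44 → (-5,-18,-44)

-5,-18,-44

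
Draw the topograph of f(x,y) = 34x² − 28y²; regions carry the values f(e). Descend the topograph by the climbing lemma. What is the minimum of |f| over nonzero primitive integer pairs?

descent: ρ → (-28,56,6)  [lands on river]
river: ρ → (6,52,-46)
river: ρ → (-46,40,12)
river: ρ → (12,56,-14)
river: ρ → (-14,56,12)
river: ρ → (12,40,-46)
river: ρ → (-46,52,6)
river: ρ → (6,56,-28)
closes: descent 1, river 8
min |a| on river = 6

6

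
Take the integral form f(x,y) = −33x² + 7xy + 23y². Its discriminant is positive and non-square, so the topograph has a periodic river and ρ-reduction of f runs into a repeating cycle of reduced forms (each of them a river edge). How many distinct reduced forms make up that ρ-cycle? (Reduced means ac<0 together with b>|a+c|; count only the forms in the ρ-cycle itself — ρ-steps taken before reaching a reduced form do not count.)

D = 3085, ⌊√D⌋ = 55
descent: ρ → (23,39,-17)  [lands on river]
river: ρ → (-17,29,33)
river: ρ → (33,37,-13)
river: ρ → (-13,41,27)
river: ρ → (27,13,-27)
river: ρ → (-27,41,13)
river: ρ → (13,37,-33)
river: ρ → (-33,29,17)
river: ρ → (17,39,-23)
river: ρ → (-23,53,3)
river: ρ → (3,55,-5)
river: ρ → (-5,55,3)
river: ρ → (3,53,-23)
river: ρ → (-23,39,17)
river: ρ → (17,29,-33)
river: ρ → (-33,37,13)
river: ρ → (13,41,-27)
river: ρ → (-27,13,27)
river: ρ → (27,41,-13)
river: ρ → (-13,37,33)
river: ρ → (33,29,-17)
river: ρ → (-17,39,23)
river: ρ → (23,53,-3)
river: ρ → (-3,55,5)
river: ρ → (5,55,-3)
river: ρ → (-3,53,23)
ρ-cycle length = 26 (tail of 1 descent step not counted)

26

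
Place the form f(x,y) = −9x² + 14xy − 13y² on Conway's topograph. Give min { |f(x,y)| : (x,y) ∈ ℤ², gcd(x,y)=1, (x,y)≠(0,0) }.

translate: b→4 (≡-14 mod 18), so (9,-14,13)→(9,4,8)
flip: (9,4,8)→(8,-4,9)
reduced (well bottom): (8,-4,9) with a≤c, −a<b≤a
well minimum |f| = |-8| = 8 (negative-definite)

8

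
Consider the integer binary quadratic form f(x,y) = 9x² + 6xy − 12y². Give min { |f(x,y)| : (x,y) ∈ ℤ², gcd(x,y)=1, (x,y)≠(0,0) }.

river: ρ → (-12,18,3)
river: ρ → (3,18,-12)
river: ρ → (-12,6,9)
river: ρ → (9,12,-9)
river: ρ → (-9,6,12)
river: ρ → (12,18,-3)
river: ρ → (-3,18,12)
river: ρ → (12,6,-9)
river: ρ → (-9,12,9)
river: ρ → (9,6,-12)
closes: descent 0, river 10
min |a| on river = 3

3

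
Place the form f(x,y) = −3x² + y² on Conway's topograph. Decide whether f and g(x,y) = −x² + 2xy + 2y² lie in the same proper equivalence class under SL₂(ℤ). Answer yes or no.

D₁ = 12, D₂ = 12
river cycle of f (length 2): (1, 2, -2), (-2, 2, 1)
river cycle of g (length 2): (2, 2, -1), (-1, 2, 2)
cycles differ ⇒ inequivalent

no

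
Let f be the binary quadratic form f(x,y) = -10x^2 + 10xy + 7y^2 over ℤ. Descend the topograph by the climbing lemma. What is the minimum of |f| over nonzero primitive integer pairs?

river: ρ → (7,18,-2)
river: ρ → (-2,18,7)
river: ρ → (7,10,-10)
river: ρ → (-10,10,7)
closes: descent 0, river 4
min |a| on river = 2

2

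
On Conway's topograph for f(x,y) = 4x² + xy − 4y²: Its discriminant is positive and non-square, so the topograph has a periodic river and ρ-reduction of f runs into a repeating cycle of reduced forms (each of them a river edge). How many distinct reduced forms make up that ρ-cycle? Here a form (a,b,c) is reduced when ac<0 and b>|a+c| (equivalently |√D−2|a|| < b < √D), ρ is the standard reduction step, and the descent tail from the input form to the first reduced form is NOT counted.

D = 65, ⌊√D⌋ = 8
river: ρ → (-4,7,1)
river: ρ → (1,7,-4)
river: ρ → (-4,1,4)
river: ρ → (4,7,-1)
river: ρ → (-1,7,4)
river: ρ → (4,1,-4)
ρ-cycle length = 6 (tail of 0 descent steps not counted)

6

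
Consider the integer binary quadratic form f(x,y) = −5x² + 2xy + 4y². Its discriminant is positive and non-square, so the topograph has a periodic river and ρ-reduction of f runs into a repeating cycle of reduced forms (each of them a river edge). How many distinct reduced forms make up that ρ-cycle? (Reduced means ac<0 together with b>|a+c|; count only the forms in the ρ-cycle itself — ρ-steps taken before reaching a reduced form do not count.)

D = 84, ⌊√D⌋ = 9
river: ρ → (4,6,-3)
river: ρ → (-3,6,4)
river: ρ → (4,2,-5)
river: ρ → (-5,8,1)
river: ρ → (1,8,-5)
river: ρ → (-5,2,4)
ρ-cycle length = 6 (tail of 0 descent steps not counted)

6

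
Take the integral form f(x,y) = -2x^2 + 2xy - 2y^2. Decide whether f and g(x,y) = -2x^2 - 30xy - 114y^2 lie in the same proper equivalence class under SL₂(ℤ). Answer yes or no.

D₁ = -12, D₂ = -12
f is negative-definite; reduce −f:
−f: translate: b→2 (≡-2 mod 4), so (2,-2,2)→(2,2,2)
−f: reduced (well bottom): (2,2,2) with a≤c, −a<b≤a
flip sign back: reduced form of f is (-2,-2,-2)
g is negative-definite; reduce −g:
−g: translate: b→2 (≡30 mod 4), so (2,30,114)→(2,2,2)
−g: reduced (well bottom): (2,2,2) with a≤c, −a<b≤a
flip sign back: reduced form of g is (-2,-2,-2)
reduced forms (-2, -2, -2) vs (-2, -2, -2) ⇒ equivalent

yes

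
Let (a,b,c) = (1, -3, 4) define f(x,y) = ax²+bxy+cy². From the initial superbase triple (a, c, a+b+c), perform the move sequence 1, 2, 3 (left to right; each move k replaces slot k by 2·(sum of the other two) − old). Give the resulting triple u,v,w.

start (1,4,2) = (f(1,0),f(0,1),f(1,1))
replace slot 1: 2·(4+2) − 1 = 11 → (11,4,2)
replace slot 2: 2·(11+2) − 4 = 22 → (11,22,2)
replace slot 3: 2·(11+22) − 2 = 64 → (11,22,64)

11,22,64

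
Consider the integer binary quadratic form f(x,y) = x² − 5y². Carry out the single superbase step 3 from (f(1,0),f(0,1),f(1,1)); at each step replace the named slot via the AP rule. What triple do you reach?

start (1,-5,-4) = (f(1,0),f(0,1),f(1,1))
replace slot 3: 2·(1+(-5)) − (-4) = -4 → (1,-5,-4)

1,-5,-4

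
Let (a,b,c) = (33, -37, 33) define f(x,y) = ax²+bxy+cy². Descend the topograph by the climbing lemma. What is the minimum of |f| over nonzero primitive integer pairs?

translate: b→29 (≡-37 mod 66), so (33,-37,33)→(33,29,29)
flip: (33,29,29)→(29,-29,33)
translate: b→29 (≡-29 mod 58), so (29,-29,33)→(29,29,33)
reduced (well bottom): (29,29,33) with a≤c, −a<b≤a
well minimum = a = 29

29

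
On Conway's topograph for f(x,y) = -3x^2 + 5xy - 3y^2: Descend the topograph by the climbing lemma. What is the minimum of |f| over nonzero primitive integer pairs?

translate: b→1 (≡-5 mod 6), so (3,-5,3)→(3,1,1)
flip: (3,1,1)→(1,-1,3)
translate: b→1 (≡-1 mod 2), so (1,-1,3)→(1,1,3)
reduced (well bottom): (1,1,3) with a≤c, −a<b≤a
well minimum |f| = |-1| = 1 (negative-definite)

1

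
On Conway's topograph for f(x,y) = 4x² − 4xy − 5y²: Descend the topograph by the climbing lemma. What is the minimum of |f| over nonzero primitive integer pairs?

descent: ρ → (-5,4,4)  [lands on river]
river: ρ → (4,4,-5)
river: ρ → (-5,6,3)
river: ρ → (3,6,-5)
closes: descent 1, river 4
min |a| on river = 3

3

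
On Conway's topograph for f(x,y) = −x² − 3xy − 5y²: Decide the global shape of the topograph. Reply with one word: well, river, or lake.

D = b²−4ac = (-3)² − 4·(-1)·(-5) = -11
D < 0 ⇒ definite ⇒ every region one sign ⇒ single well

well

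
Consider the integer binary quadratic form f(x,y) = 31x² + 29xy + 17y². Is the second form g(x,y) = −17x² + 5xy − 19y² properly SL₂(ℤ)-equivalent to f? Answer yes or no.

D₁ = -1267, D₂ = -1267
f: flip: (31,29,17)→(17,-29,31)
f: translate: b→5 (≡-29 mod 34), so (17,-29,31)→(17,5,19)
f: reduced (well bottom): (17,5,19) with a≤c, −a<b≤a
g is negative-definite; reduce −g:
−g: reduced (well bottom): (17,-5,19) with a≤c, −a<b≤a
flip sign back: reduced form of g is (-17,5,-19)
reduced forms (17, 5, 19) vs (-17, 5, -19) ⇒ inequivalent

no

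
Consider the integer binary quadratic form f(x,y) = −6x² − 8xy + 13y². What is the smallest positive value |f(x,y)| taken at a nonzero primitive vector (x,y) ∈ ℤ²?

descent: ρ → (13,8,-6)  [lands on river]
river: ρ → (-6,16,5)
river: ρ → (5,14,-9)
river: ρ → (-9,4,10)
river: ρ → (10,16,-3)
river: ρ → (-3,14,15)
river: ρ → (15,16,-2)
river: ρ → (-2,16,15)
river: ρ → (15,14,-3)
river: ρ → (-3,16,10)
river: ρ → (10,4,-9)
river: ρ → (-9,14,5)
river: ρ → (5,16,-6)
river: ρ → (-6,8,13)
river: ρ → (13,18,-1)
river: ρ → (-1,18,13)
closes: descent 1, river 16
min |a| on river = 1

1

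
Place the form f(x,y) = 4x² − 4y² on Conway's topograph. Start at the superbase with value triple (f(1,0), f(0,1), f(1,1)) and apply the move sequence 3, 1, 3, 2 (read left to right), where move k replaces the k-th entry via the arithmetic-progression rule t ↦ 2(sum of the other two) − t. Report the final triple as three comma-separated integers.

start (4,-4,0) = (f(1,0),f(0,1),f(1,1))
replace slot 3: 2·(4+(-4)) − 0 = 0 → (4,-4,0)
replace slot 1: 2·((-4)+0) − 4 = -12 → (-12,-4,0)
replace slot 3: 2·((-12)+(-4)) − 0 = -32 → (-12,-4,-32)
replace slot 2: 2·((-12)+(-32)) − (-4) = -84 → (-12,-84,-32)

-12,-84,-32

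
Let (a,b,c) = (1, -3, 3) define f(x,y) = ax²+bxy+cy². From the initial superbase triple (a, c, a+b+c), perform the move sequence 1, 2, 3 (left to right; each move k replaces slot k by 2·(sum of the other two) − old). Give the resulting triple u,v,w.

start (1,3,1) = (f(1,0),f(0,1),f(1,1))
replace slot 1: 2·(3+1) − 1 = 7 → (7,3,1)
replace slot 2: 2·(7+1) − 3 = 13 → (7,13,1)
replace slot 3: 2·(7+13) − 1 = 39 → (7,13,39)

7,13,39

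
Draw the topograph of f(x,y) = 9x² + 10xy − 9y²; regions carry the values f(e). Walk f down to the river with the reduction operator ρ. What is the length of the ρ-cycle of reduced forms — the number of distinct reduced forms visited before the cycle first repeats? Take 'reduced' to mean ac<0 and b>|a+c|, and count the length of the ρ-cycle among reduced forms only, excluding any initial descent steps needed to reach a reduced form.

D = 424, ⌊√D⌋ = 20
river: ρ → (-9,8,10)
river: ρ → (10,12,-7)
river: ρ → (-7,16,6)
river: ρ → (6,20,-1)
river: ρ → (-1,20,6)
river: ρ → (6,16,-7)
river: ρ → (-7,12,10)
river: ρ → (10,8,-9)
river: ρ → (-9,10,9)
river: ρ → (9,8,-10)
river: ρ → (-10,12,7)
river: ρ → (7,16,-6)
river: ρ → (-6,20,1)
river: ρ → (1,20,-6)
river: ρ → (-6,16,7)
river: ρ → (7,12,-10)
river: ρ → (-10,8,9)
river: ρ → (9,10,-9)
ρ-cycle length = 18 (tail of 0 descent steps not counted)

18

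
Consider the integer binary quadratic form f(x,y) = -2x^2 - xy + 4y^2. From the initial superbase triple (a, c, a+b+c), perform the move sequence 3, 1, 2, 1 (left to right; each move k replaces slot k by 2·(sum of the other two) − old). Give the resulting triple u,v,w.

start (-2,4,1) = (f(1,0),f(0,1),f(1,1))
replace slot 3: 2·((-2)+4) − 1 = 3 → (-2,4,3)
replace slot 1: 2·(4+3) − (-2) = 16 → (16,4,3)
replace slot 2: 2·(16+3) − 4 = 34 → (16,34,3)
replace slot 1: 2·(34+3) − 16 = 58 → (58,34,3)

58,34,3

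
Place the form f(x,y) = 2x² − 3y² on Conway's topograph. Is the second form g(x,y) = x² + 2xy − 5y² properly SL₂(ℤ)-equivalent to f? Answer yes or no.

D₁ = 24, D₂ = 24
river cycle of f (length 2): (2, 4, -1), (-1, 4, 2)
river cycle of g (length 2): (1, 4, -2), (-2, 4, 1)
cycles differ ⇒ inequivalent

no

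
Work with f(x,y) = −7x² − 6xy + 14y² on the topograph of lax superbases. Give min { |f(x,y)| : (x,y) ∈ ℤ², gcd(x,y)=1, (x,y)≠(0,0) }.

descent: ρ → (14,6,-7)
descent: ρ → (-7,8,13)  [lands on river]
river: ρ → (13,18,-2)
river: ρ → (-2,18,13)
river: ρ → (13,8,-7)
river: ρ → (-7,20,1)
river: ρ → (1,20,-7)
closes: descent 2, river 6
min |a| on river = 1

1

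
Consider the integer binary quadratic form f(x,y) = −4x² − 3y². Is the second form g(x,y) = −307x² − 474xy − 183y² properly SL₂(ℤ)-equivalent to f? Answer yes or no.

D₁ = -48, D₂ = -48
f is negative-definite; reduce −f:
−f: flip: (4,0,3)→(3,0,4)
−f: reduced (well bottom): (3,0,4) with a≤c, −a<b≤a
flip sign back: reduced form of f is (-3,0,-4)
g is negative-definite; reduce −g:
−g: translate: b→-140 (≡474 mod 614), so (307,474,183)→(307,-140,16)
−g: flip: (307,-140,16)→(16,140,307)
−g: translate: b→12 (≡140 mod 32), so (16,140,307)→(16,12,3)
−g: flip: (16,12,3)→(3,-12,16)
−g: translate: b→0 (≡-12 mod 6), so (3,-12,16)→(3,0,4)
−g: reduced (well bottom): (3,0,4) with a≤c, −a<b≤a
flip sign back: reduced form of g is (-3,0,-4)
reduced forms (-3, 0, -4) vs (-3, 0, -4) ⇒ equivalent

yes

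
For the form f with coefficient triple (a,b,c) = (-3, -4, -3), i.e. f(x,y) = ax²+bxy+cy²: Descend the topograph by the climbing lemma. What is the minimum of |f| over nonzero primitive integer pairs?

translate: b→-2 (≡4 mod 6), so (3,4,3)→(3,-2,2)
flip: (3,-2,2)→(2,2,3)
reduced (well bottom): (2,2,3) with a≤c, −a<b≤a
well minimum |f| = |-2| = 2 (negative-definite)

2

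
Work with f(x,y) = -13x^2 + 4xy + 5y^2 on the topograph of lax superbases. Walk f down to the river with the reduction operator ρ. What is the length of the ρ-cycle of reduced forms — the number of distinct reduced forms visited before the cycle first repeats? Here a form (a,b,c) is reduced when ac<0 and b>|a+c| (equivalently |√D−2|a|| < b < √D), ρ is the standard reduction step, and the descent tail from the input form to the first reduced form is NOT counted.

D = 276, ⌊√D⌋ = 16
descent: ρ → (5,16,-1)  [lands on river]
river: ρ → (-1,16,5)
river: ρ → (5,14,-4)
river: ρ → (-4,10,11)
river: ρ → (11,12,-3)
river: ρ → (-3,12,11)
river: ρ → (11,10,-4)
river: ρ → (-4,14,5)
ρ-cycle length = 8 (tail of 1 descent step not counted)

8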